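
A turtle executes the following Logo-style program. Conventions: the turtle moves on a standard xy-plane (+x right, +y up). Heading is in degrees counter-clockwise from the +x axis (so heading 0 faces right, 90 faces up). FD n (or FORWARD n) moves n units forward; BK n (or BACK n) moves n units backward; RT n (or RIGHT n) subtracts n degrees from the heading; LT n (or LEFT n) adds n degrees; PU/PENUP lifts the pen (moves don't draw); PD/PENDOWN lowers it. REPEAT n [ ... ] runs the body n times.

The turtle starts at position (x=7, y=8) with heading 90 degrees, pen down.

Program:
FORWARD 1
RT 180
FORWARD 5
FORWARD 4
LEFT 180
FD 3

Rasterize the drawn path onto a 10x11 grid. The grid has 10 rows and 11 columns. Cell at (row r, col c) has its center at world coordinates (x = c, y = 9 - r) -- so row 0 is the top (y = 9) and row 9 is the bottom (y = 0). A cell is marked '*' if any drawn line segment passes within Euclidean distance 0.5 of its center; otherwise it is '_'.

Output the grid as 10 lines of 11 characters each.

Segment 0: (7,8) -> (7,9)
Segment 1: (7,9) -> (7,4)
Segment 2: (7,4) -> (7,0)
Segment 3: (7,0) -> (7,3)

Answer: _______*___
_______*___
_______*___
_______*___
_______*___
_______*___
_______*___
_______*___
_______*___
_______*___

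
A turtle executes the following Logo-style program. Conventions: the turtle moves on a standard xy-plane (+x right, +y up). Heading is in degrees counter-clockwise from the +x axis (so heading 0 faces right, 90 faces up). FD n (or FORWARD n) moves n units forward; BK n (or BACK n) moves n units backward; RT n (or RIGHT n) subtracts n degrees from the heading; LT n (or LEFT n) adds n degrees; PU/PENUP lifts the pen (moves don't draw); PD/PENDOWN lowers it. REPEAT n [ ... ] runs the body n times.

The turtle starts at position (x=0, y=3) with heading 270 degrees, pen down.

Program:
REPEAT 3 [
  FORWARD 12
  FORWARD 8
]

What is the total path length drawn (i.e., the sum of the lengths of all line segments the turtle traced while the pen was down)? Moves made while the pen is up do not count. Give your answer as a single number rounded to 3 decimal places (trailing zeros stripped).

Answer: 60

Derivation:
Executing turtle program step by step:
Start: pos=(0,3), heading=270, pen down
REPEAT 3 [
  -- iteration 1/3 --
  FD 12: (0,3) -> (0,-9) [heading=270, draw]
  FD 8: (0,-9) -> (0,-17) [heading=270, draw]
  -- iteration 2/3 --
  FD 12: (0,-17) -> (0,-29) [heading=270, draw]
  FD 8: (0,-29) -> (0,-37) [heading=270, draw]
  -- iteration 3/3 --
  FD 12: (0,-37) -> (0,-49) [heading=270, draw]
  FD 8: (0,-49) -> (0,-57) [heading=270, draw]
]
Final: pos=(0,-57), heading=270, 6 segment(s) drawn

Segment lengths:
  seg 1: (0,3) -> (0,-9), length = 12
  seg 2: (0,-9) -> (0,-17), length = 8
  seg 3: (0,-17) -> (0,-29), length = 12
  seg 4: (0,-29) -> (0,-37), length = 8
  seg 5: (0,-37) -> (0,-49), length = 12
  seg 6: (0,-49) -> (0,-57), length = 8
Total = 60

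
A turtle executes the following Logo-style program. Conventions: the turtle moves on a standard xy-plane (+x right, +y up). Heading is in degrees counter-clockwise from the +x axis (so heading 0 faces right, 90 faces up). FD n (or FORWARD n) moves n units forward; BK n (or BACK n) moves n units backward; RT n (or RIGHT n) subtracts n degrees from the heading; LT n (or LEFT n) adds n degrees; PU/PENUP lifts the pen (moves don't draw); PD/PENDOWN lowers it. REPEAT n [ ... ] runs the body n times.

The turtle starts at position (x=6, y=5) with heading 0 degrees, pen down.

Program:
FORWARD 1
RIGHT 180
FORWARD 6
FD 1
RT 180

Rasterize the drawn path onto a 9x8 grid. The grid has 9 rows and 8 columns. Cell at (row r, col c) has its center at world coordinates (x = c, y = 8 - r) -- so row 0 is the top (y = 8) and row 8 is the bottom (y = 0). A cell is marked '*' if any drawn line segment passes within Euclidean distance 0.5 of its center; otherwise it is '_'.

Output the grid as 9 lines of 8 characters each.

Segment 0: (6,5) -> (7,5)
Segment 1: (7,5) -> (1,5)
Segment 2: (1,5) -> (0,5)

Answer: ________
________
________
********
________
________
________
________
________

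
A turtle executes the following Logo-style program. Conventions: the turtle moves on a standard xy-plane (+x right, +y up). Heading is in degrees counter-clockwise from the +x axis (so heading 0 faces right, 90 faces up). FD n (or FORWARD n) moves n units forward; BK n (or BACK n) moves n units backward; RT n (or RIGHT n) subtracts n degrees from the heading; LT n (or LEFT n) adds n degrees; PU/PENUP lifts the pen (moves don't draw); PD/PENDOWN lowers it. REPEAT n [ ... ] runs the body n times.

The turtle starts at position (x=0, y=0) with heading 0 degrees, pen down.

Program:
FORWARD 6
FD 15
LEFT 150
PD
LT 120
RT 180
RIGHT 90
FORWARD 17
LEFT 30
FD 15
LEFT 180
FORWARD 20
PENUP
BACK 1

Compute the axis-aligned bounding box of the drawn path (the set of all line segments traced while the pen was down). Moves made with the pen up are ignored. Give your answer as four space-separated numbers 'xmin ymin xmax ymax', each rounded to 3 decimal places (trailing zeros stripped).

Executing turtle program step by step:
Start: pos=(0,0), heading=0, pen down
FD 6: (0,0) -> (6,0) [heading=0, draw]
FD 15: (6,0) -> (21,0) [heading=0, draw]
LT 150: heading 0 -> 150
PD: pen down
LT 120: heading 150 -> 270
RT 180: heading 270 -> 90
RT 90: heading 90 -> 0
FD 17: (21,0) -> (38,0) [heading=0, draw]
LT 30: heading 0 -> 30
FD 15: (38,0) -> (50.99,7.5) [heading=30, draw]
LT 180: heading 30 -> 210
FD 20: (50.99,7.5) -> (33.67,-2.5) [heading=210, draw]
PU: pen up
BK 1: (33.67,-2.5) -> (34.536,-2) [heading=210, move]
Final: pos=(34.536,-2), heading=210, 5 segment(s) drawn

Segment endpoints: x in {0, 6, 21, 33.67, 38, 50.99}, y in {-2.5, 0, 7.5}
xmin=0, ymin=-2.5, xmax=50.99, ymax=7.5

Answer: 0 -2.5 50.99 7.5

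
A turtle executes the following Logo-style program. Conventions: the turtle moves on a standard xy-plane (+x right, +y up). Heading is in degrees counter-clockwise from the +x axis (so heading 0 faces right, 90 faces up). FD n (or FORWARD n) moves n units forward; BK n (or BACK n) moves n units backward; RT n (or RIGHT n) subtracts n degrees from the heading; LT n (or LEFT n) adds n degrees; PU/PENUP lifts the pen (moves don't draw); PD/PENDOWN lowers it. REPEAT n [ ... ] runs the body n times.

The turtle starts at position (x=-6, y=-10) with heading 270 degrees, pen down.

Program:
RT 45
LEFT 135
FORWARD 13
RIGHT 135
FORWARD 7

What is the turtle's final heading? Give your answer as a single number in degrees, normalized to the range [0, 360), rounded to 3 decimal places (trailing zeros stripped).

Answer: 225

Derivation:
Executing turtle program step by step:
Start: pos=(-6,-10), heading=270, pen down
RT 45: heading 270 -> 225
LT 135: heading 225 -> 0
FD 13: (-6,-10) -> (7,-10) [heading=0, draw]
RT 135: heading 0 -> 225
FD 7: (7,-10) -> (2.05,-14.95) [heading=225, draw]
Final: pos=(2.05,-14.95), heading=225, 2 segment(s) drawn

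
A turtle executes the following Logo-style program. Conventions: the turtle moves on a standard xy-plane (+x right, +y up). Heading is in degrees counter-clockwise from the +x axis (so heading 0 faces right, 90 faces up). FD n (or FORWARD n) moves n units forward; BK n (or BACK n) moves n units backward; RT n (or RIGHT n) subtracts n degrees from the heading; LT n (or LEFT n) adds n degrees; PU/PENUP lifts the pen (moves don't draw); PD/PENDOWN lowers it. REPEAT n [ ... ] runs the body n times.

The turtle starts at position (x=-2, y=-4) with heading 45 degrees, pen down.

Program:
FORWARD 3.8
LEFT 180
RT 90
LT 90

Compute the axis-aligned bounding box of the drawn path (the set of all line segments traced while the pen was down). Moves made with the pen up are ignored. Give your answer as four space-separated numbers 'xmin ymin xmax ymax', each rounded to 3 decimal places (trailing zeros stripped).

Answer: -2 -4 0.687 -1.313

Derivation:
Executing turtle program step by step:
Start: pos=(-2,-4), heading=45, pen down
FD 3.8: (-2,-4) -> (0.687,-1.313) [heading=45, draw]
LT 180: heading 45 -> 225
RT 90: heading 225 -> 135
LT 90: heading 135 -> 225
Final: pos=(0.687,-1.313), heading=225, 1 segment(s) drawn

Segment endpoints: x in {-2, 0.687}, y in {-4, -1.313}
xmin=-2, ymin=-4, xmax=0.687, ymax=-1.313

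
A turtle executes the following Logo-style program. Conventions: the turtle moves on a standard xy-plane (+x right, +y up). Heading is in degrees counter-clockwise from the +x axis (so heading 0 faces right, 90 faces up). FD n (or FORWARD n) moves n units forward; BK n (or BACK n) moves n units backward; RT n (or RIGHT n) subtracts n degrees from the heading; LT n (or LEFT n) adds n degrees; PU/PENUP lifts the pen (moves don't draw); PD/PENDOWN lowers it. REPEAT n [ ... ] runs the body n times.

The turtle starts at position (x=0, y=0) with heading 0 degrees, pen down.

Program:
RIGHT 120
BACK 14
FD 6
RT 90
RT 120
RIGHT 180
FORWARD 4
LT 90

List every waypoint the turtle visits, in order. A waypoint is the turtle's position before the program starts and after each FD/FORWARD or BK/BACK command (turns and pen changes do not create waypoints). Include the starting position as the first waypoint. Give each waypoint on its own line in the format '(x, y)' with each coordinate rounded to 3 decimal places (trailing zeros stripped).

Answer: (0, 0)
(7, 12.124)
(4, 6.928)
(0.536, 4.928)

Derivation:
Executing turtle program step by step:
Start: pos=(0,0), heading=0, pen down
RT 120: heading 0 -> 240
BK 14: (0,0) -> (7,12.124) [heading=240, draw]
FD 6: (7,12.124) -> (4,6.928) [heading=240, draw]
RT 90: heading 240 -> 150
RT 120: heading 150 -> 30
RT 180: heading 30 -> 210
FD 4: (4,6.928) -> (0.536,4.928) [heading=210, draw]
LT 90: heading 210 -> 300
Final: pos=(0.536,4.928), heading=300, 3 segment(s) drawn
Waypoints (4 total):
(0, 0)
(7, 12.124)
(4, 6.928)
(0.536, 4.928)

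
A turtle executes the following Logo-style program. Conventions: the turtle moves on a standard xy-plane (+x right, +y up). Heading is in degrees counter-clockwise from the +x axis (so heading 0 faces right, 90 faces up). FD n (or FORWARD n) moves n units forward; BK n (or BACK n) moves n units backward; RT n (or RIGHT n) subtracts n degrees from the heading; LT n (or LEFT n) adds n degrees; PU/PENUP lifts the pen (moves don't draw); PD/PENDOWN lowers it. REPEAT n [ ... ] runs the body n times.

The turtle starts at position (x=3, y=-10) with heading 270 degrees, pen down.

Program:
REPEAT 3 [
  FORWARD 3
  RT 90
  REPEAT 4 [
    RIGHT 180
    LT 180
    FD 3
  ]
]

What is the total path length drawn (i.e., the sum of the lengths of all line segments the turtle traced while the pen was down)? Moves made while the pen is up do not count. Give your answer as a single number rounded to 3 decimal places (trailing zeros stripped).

Answer: 45

Derivation:
Executing turtle program step by step:
Start: pos=(3,-10), heading=270, pen down
REPEAT 3 [
  -- iteration 1/3 --
  FD 3: (3,-10) -> (3,-13) [heading=270, draw]
  RT 90: heading 270 -> 180
  REPEAT 4 [
    -- iteration 1/4 --
    RT 180: heading 180 -> 0
    LT 180: heading 0 -> 180
    FD 3: (3,-13) -> (0,-13) [heading=180, draw]
    -- iteration 2/4 --
    RT 180: heading 180 -> 0
    LT 180: heading 0 -> 180
    FD 3: (0,-13) -> (-3,-13) [heading=180, draw]
    -- iteration 3/4 --
    RT 180: heading 180 -> 0
    LT 180: heading 0 -> 180
    FD 3: (-3,-13) -> (-6,-13) [heading=180, draw]
    -- iteration 4/4 --
    RT 180: heading 180 -> 0
    LT 180: heading 0 -> 180
    FD 3: (-6,-13) -> (-9,-13) [heading=180, draw]
  ]
  -- iteration 2/3 --
  FD 3: (-9,-13) -> (-12,-13) [heading=180, draw]
  RT 90: heading 180 -> 90
  REPEAT 4 [
    -- iteration 1/4 --
    RT 180: heading 90 -> 270
    LT 180: heading 270 -> 90
    FD 3: (-12,-13) -> (-12,-10) [heading=90, draw]
    -- iteration 2/4 --
    RT 180: heading 90 -> 270
    LT 180: heading 270 -> 90
    FD 3: (-12,-10) -> (-12,-7) [heading=90, draw]
    -- iteration 3/4 --
    RT 180: heading 90 -> 270
    LT 180: heading 270 -> 90
    FD 3: (-12,-7) -> (-12,-4) [heading=90, draw]
    -- iteration 4/4 --
    RT 180: heading 90 -> 270
    LT 180: heading 270 -> 90
    FD 3: (-12,-4) -> (-12,-1) [heading=90, draw]
  ]
  -- iteration 3/3 --
  FD 3: (-12,-1) -> (-12,2) [heading=90, draw]
  RT 90: heading 90 -> 0
  REPEAT 4 [
    -- iteration 1/4 --
    RT 180: heading 0 -> 180
    LT 180: heading 180 -> 0
    FD 3: (-12,2) -> (-9,2) [heading=0, draw]
    -- iteration 2/4 --
    RT 180: heading 0 -> 180
    LT 180: heading 180 -> 0
    FD 3: (-9,2) -> (-6,2) [heading=0, draw]
    -- iteration 3/4 --
    RT 180: heading 0 -> 180
    LT 180: heading 180 -> 0
    FD 3: (-6,2) -> (-3,2) [heading=0, draw]
    -- iteration 4/4 --
    RT 180: heading 0 -> 180
    LT 180: heading 180 -> 0
    FD 3: (-3,2) -> (0,2) [heading=0, draw]
  ]
]
Final: pos=(0,2), heading=0, 15 segment(s) drawn

Segment lengths:
  seg 1: (3,-10) -> (3,-13), length = 3
  seg 2: (3,-13) -> (0,-13), length = 3
  seg 3: (0,-13) -> (-3,-13), length = 3
  seg 4: (-3,-13) -> (-6,-13), length = 3
  seg 5: (-6,-13) -> (-9,-13), length = 3
  seg 6: (-9,-13) -> (-12,-13), length = 3
  seg 7: (-12,-13) -> (-12,-10), length = 3
  seg 8: (-12,-10) -> (-12,-7), length = 3
  seg 9: (-12,-7) -> (-12,-4), length = 3
  seg 10: (-12,-4) -> (-12,-1), length = 3
  seg 11: (-12,-1) -> (-12,2), length = 3
  seg 12: (-12,2) -> (-9,2), length = 3
  seg 13: (-9,2) -> (-6,2), length = 3
  seg 14: (-6,2) -> (-3,2), length = 3
  seg 15: (-3,2) -> (0,2), length = 3
Total = 45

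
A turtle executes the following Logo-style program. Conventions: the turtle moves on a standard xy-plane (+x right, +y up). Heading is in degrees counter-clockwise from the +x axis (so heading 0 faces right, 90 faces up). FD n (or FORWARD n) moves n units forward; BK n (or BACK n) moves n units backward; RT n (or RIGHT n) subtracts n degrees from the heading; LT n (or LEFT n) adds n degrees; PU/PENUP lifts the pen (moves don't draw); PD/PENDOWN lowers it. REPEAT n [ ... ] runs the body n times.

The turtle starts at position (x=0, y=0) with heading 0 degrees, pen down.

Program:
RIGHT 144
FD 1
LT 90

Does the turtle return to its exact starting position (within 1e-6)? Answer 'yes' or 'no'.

Executing turtle program step by step:
Start: pos=(0,0), heading=0, pen down
RT 144: heading 0 -> 216
FD 1: (0,0) -> (-0.809,-0.588) [heading=216, draw]
LT 90: heading 216 -> 306
Final: pos=(-0.809,-0.588), heading=306, 1 segment(s) drawn

Start position: (0, 0)
Final position: (-0.809, -0.588)
Distance = 1; >= 1e-6 -> NOT closed

Answer: no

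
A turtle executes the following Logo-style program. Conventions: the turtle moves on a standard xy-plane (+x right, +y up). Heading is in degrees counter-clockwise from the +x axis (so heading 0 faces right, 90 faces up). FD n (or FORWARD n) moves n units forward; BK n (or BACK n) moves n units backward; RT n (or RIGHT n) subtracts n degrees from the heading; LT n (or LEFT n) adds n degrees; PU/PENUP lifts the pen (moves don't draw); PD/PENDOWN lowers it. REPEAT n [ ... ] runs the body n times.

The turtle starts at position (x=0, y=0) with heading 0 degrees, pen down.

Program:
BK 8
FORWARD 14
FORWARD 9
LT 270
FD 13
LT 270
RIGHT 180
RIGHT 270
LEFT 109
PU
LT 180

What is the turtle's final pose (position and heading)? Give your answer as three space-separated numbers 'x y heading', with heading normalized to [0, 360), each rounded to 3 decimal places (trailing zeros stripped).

Executing turtle program step by step:
Start: pos=(0,0), heading=0, pen down
BK 8: (0,0) -> (-8,0) [heading=0, draw]
FD 14: (-8,0) -> (6,0) [heading=0, draw]
FD 9: (6,0) -> (15,0) [heading=0, draw]
LT 270: heading 0 -> 270
FD 13: (15,0) -> (15,-13) [heading=270, draw]
LT 270: heading 270 -> 180
RT 180: heading 180 -> 0
RT 270: heading 0 -> 90
LT 109: heading 90 -> 199
PU: pen up
LT 180: heading 199 -> 19
Final: pos=(15,-13), heading=19, 4 segment(s) drawn

Answer: 15 -13 19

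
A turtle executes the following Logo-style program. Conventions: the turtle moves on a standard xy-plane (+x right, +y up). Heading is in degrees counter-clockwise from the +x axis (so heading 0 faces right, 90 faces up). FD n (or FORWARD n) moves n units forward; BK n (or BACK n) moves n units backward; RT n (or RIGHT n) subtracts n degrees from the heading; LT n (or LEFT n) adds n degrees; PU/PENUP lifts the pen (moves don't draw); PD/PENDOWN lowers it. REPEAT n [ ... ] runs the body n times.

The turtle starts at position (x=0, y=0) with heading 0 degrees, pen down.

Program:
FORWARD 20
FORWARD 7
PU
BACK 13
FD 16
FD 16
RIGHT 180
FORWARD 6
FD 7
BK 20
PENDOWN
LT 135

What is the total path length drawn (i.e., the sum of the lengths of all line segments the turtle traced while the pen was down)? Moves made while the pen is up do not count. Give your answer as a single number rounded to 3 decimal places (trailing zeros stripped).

Executing turtle program step by step:
Start: pos=(0,0), heading=0, pen down
FD 20: (0,0) -> (20,0) [heading=0, draw]
FD 7: (20,0) -> (27,0) [heading=0, draw]
PU: pen up
BK 13: (27,0) -> (14,0) [heading=0, move]
FD 16: (14,0) -> (30,0) [heading=0, move]
FD 16: (30,0) -> (46,0) [heading=0, move]
RT 180: heading 0 -> 180
FD 6: (46,0) -> (40,0) [heading=180, move]
FD 7: (40,0) -> (33,0) [heading=180, move]
BK 20: (33,0) -> (53,0) [heading=180, move]
PD: pen down
LT 135: heading 180 -> 315
Final: pos=(53,0), heading=315, 2 segment(s) drawn

Segment lengths:
  seg 1: (0,0) -> (20,0), length = 20
  seg 2: (20,0) -> (27,0), length = 7
Total = 27

Answer: 27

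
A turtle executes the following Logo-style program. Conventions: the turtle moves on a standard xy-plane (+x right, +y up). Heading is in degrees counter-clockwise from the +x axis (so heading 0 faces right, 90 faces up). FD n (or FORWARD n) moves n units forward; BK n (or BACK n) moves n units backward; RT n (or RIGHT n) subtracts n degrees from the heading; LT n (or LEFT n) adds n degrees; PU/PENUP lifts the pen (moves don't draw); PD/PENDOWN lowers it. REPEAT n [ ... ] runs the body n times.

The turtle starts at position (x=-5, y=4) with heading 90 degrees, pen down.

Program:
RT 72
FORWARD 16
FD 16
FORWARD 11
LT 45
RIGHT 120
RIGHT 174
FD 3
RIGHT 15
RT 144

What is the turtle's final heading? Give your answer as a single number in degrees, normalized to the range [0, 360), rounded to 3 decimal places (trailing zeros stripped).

Executing turtle program step by step:
Start: pos=(-5,4), heading=90, pen down
RT 72: heading 90 -> 18
FD 16: (-5,4) -> (10.217,8.944) [heading=18, draw]
FD 16: (10.217,8.944) -> (25.434,13.889) [heading=18, draw]
FD 11: (25.434,13.889) -> (35.895,17.288) [heading=18, draw]
LT 45: heading 18 -> 63
RT 120: heading 63 -> 303
RT 174: heading 303 -> 129
FD 3: (35.895,17.288) -> (34.007,19.619) [heading=129, draw]
RT 15: heading 129 -> 114
RT 144: heading 114 -> 330
Final: pos=(34.007,19.619), heading=330, 4 segment(s) drawn

Answer: 330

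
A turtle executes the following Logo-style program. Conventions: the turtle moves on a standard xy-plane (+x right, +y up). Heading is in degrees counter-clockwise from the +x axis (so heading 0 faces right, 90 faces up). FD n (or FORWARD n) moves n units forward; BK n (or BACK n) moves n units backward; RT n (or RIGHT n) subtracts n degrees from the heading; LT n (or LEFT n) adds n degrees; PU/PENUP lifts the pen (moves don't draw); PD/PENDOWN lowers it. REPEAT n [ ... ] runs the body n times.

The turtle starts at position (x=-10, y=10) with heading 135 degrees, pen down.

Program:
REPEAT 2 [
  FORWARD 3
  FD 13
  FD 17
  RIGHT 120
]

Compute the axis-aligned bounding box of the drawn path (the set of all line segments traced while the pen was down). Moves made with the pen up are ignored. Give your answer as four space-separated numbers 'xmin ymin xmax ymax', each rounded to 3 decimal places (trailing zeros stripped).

Executing turtle program step by step:
Start: pos=(-10,10), heading=135, pen down
REPEAT 2 [
  -- iteration 1/2 --
  FD 3: (-10,10) -> (-12.121,12.121) [heading=135, draw]
  FD 13: (-12.121,12.121) -> (-21.314,21.314) [heading=135, draw]
  FD 17: (-21.314,21.314) -> (-33.335,33.335) [heading=135, draw]
  RT 120: heading 135 -> 15
  -- iteration 2/2 --
  FD 3: (-33.335,33.335) -> (-30.437,34.111) [heading=15, draw]
  FD 13: (-30.437,34.111) -> (-17.88,37.476) [heading=15, draw]
  FD 17: (-17.88,37.476) -> (-1.459,41.876) [heading=15, draw]
  RT 120: heading 15 -> 255
]
Final: pos=(-1.459,41.876), heading=255, 6 segment(s) drawn

Segment endpoints: x in {-33.335, -30.437, -21.314, -17.88, -12.121, -10, -1.459}, y in {10, 12.121, 21.314, 33.335, 34.111, 37.476, 41.876}
xmin=-33.335, ymin=10, xmax=-1.459, ymax=41.876

Answer: -33.335 10 -1.459 41.876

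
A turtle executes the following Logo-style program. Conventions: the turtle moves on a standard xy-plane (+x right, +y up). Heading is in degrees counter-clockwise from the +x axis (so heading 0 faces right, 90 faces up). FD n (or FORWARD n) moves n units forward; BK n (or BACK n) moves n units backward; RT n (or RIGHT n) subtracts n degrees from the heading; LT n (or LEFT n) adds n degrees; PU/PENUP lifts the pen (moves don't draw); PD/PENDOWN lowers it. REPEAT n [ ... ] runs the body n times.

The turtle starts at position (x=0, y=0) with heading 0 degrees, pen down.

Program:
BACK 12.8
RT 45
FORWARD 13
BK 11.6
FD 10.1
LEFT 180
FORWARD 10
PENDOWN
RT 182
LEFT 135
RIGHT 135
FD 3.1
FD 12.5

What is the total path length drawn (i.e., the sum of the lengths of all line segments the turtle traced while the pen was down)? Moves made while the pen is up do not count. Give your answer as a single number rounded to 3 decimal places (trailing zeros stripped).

Executing turtle program step by step:
Start: pos=(0,0), heading=0, pen down
BK 12.8: (0,0) -> (-12.8,0) [heading=0, draw]
RT 45: heading 0 -> 315
FD 13: (-12.8,0) -> (-3.608,-9.192) [heading=315, draw]
BK 11.6: (-3.608,-9.192) -> (-11.81,-0.99) [heading=315, draw]
FD 10.1: (-11.81,-0.99) -> (-4.668,-8.132) [heading=315, draw]
LT 180: heading 315 -> 135
FD 10: (-4.668,-8.132) -> (-11.739,-1.061) [heading=135, draw]
PD: pen down
RT 182: heading 135 -> 313
LT 135: heading 313 -> 88
RT 135: heading 88 -> 313
FD 3.1: (-11.739,-1.061) -> (-9.625,-3.328) [heading=313, draw]
FD 12.5: (-9.625,-3.328) -> (-1.1,-12.47) [heading=313, draw]
Final: pos=(-1.1,-12.47), heading=313, 7 segment(s) drawn

Segment lengths:
  seg 1: (0,0) -> (-12.8,0), length = 12.8
  seg 2: (-12.8,0) -> (-3.608,-9.192), length = 13
  seg 3: (-3.608,-9.192) -> (-11.81,-0.99), length = 11.6
  seg 4: (-11.81,-0.99) -> (-4.668,-8.132), length = 10.1
  seg 5: (-4.668,-8.132) -> (-11.739,-1.061), length = 10
  seg 6: (-11.739,-1.061) -> (-9.625,-3.328), length = 3.1
  seg 7: (-9.625,-3.328) -> (-1.1,-12.47), length = 12.5
Total = 73.1

Answer: 73.1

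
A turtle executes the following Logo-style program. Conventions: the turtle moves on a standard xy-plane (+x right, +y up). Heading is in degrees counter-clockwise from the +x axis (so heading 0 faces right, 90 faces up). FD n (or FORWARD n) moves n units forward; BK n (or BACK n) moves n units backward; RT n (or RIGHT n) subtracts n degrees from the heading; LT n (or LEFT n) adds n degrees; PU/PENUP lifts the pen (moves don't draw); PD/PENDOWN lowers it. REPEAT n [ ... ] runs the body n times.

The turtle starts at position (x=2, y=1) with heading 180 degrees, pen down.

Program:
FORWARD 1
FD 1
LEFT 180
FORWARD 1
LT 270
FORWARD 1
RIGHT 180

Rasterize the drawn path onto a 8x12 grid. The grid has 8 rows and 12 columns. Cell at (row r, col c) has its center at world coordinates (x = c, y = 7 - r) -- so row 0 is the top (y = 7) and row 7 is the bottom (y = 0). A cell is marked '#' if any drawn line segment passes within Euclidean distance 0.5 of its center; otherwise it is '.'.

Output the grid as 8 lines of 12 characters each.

Answer: ............
............
............
............
............
............
###.........
.#..........

Derivation:
Segment 0: (2,1) -> (1,1)
Segment 1: (1,1) -> (0,1)
Segment 2: (0,1) -> (1,1)
Segment 3: (1,1) -> (1,0)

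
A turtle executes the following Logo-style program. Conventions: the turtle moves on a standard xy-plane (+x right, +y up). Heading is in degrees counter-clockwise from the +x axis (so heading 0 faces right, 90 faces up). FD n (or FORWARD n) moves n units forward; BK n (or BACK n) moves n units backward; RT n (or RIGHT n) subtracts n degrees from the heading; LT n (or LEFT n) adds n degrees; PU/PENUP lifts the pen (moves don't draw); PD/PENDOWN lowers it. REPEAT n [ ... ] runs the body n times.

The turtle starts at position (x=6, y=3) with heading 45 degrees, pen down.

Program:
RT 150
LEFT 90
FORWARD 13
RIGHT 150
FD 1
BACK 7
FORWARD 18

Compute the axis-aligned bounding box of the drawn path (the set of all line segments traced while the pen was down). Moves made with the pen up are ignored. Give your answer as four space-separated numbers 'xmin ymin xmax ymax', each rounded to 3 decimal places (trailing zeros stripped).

Answer: 6 -3.47 24.353 3

Derivation:
Executing turtle program step by step:
Start: pos=(6,3), heading=45, pen down
RT 150: heading 45 -> 255
LT 90: heading 255 -> 345
FD 13: (6,3) -> (18.557,-0.365) [heading=345, draw]
RT 150: heading 345 -> 195
FD 1: (18.557,-0.365) -> (17.591,-0.623) [heading=195, draw]
BK 7: (17.591,-0.623) -> (24.353,1.188) [heading=195, draw]
FD 18: (24.353,1.188) -> (6.966,-3.47) [heading=195, draw]
Final: pos=(6.966,-3.47), heading=195, 4 segment(s) drawn

Segment endpoints: x in {6, 6.966, 17.591, 18.557, 24.353}, y in {-3.47, -0.623, -0.365, 1.188, 3}
xmin=6, ymin=-3.47, xmax=24.353, ymax=3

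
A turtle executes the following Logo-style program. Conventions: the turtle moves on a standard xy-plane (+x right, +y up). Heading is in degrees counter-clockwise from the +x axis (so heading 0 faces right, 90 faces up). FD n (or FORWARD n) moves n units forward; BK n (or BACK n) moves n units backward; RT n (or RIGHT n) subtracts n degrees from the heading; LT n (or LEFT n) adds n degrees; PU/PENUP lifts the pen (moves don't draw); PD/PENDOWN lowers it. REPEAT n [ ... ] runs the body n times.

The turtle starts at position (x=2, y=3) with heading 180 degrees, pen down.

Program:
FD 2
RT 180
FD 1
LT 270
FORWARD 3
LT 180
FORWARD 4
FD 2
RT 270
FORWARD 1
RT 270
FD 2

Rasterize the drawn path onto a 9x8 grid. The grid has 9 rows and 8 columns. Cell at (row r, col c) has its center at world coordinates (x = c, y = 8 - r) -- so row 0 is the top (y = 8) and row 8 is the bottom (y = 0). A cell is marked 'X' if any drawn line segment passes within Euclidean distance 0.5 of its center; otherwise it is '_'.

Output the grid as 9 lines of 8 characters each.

Answer: ________
________
XX______
XX______
XX______
XXX_____
_X______
_X______
_X______

Derivation:
Segment 0: (2,3) -> (0,3)
Segment 1: (0,3) -> (1,3)
Segment 2: (1,3) -> (1,0)
Segment 3: (1,0) -> (1,4)
Segment 4: (1,4) -> (1,6)
Segment 5: (1,6) -> (0,6)
Segment 6: (0,6) -> (0,4)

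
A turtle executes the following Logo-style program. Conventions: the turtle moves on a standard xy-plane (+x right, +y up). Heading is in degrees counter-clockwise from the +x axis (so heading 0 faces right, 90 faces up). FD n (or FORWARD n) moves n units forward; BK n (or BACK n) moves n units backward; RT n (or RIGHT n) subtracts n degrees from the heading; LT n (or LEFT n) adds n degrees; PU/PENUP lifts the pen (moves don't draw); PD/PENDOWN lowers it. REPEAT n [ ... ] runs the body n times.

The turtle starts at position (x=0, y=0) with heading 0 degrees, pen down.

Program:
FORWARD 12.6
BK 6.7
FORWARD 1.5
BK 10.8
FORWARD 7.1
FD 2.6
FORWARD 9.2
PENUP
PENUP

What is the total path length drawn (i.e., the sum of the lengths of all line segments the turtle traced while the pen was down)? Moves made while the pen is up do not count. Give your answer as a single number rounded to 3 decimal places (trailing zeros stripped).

Answer: 50.5

Derivation:
Executing turtle program step by step:
Start: pos=(0,0), heading=0, pen down
FD 12.6: (0,0) -> (12.6,0) [heading=0, draw]
BK 6.7: (12.6,0) -> (5.9,0) [heading=0, draw]
FD 1.5: (5.9,0) -> (7.4,0) [heading=0, draw]
BK 10.8: (7.4,0) -> (-3.4,0) [heading=0, draw]
FD 7.1: (-3.4,0) -> (3.7,0) [heading=0, draw]
FD 2.6: (3.7,0) -> (6.3,0) [heading=0, draw]
FD 9.2: (6.3,0) -> (15.5,0) [heading=0, draw]
PU: pen up
PU: pen up
Final: pos=(15.5,0), heading=0, 7 segment(s) drawn

Segment lengths:
  seg 1: (0,0) -> (12.6,0), length = 12.6
  seg 2: (12.6,0) -> (5.9,0), length = 6.7
  seg 3: (5.9,0) -> (7.4,0), length = 1.5
  seg 4: (7.4,0) -> (-3.4,0), length = 10.8
  seg 5: (-3.4,0) -> (3.7,0), length = 7.1
  seg 6: (3.7,0) -> (6.3,0), length = 2.6
  seg 7: (6.3,0) -> (15.5,0), length = 9.2
Total = 50.5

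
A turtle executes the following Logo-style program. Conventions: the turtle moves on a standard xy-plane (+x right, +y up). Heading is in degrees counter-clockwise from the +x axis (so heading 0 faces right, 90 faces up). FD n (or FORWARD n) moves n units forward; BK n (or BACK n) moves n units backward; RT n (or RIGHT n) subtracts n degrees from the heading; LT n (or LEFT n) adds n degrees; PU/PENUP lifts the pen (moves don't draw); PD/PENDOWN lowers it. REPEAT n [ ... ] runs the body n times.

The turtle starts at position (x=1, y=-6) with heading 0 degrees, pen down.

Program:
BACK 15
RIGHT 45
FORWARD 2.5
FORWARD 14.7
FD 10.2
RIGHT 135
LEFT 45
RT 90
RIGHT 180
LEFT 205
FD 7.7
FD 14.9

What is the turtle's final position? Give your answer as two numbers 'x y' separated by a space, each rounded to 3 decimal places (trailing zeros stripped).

Executing turtle program step by step:
Start: pos=(1,-6), heading=0, pen down
BK 15: (1,-6) -> (-14,-6) [heading=0, draw]
RT 45: heading 0 -> 315
FD 2.5: (-14,-6) -> (-12.232,-7.768) [heading=315, draw]
FD 14.7: (-12.232,-7.768) -> (-1.838,-18.162) [heading=315, draw]
FD 10.2: (-1.838,-18.162) -> (5.375,-25.375) [heading=315, draw]
RT 135: heading 315 -> 180
LT 45: heading 180 -> 225
RT 90: heading 225 -> 135
RT 180: heading 135 -> 315
LT 205: heading 315 -> 160
FD 7.7: (5.375,-25.375) -> (-1.861,-22.741) [heading=160, draw]
FD 14.9: (-1.861,-22.741) -> (-15.862,-17.645) [heading=160, draw]
Final: pos=(-15.862,-17.645), heading=160, 6 segment(s) drawn

Answer: -15.862 -17.645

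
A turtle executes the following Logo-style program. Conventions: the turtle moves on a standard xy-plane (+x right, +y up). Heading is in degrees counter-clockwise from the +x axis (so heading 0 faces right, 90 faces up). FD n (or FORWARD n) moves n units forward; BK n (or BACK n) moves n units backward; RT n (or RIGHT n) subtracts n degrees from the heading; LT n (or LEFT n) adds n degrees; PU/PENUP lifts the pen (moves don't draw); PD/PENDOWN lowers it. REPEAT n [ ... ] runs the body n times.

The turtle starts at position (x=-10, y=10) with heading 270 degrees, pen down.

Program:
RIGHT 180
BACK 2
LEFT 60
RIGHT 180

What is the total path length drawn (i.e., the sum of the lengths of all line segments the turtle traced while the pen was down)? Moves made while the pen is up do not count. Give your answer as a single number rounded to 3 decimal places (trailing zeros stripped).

Executing turtle program step by step:
Start: pos=(-10,10), heading=270, pen down
RT 180: heading 270 -> 90
BK 2: (-10,10) -> (-10,8) [heading=90, draw]
LT 60: heading 90 -> 150
RT 180: heading 150 -> 330
Final: pos=(-10,8), heading=330, 1 segment(s) drawn

Segment lengths:
  seg 1: (-10,10) -> (-10,8), length = 2
Total = 2

Answer: 2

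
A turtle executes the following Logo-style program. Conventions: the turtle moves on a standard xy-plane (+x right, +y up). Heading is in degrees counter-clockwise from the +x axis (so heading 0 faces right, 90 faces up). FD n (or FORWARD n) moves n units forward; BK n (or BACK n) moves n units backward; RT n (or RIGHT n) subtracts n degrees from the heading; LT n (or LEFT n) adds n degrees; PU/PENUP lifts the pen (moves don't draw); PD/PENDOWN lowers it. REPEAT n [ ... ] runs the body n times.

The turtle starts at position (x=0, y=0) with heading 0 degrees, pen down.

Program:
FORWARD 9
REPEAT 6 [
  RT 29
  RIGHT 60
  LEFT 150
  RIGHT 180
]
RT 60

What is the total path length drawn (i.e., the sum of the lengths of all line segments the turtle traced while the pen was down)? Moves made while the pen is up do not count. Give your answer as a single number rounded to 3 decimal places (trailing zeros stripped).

Answer: 9

Derivation:
Executing turtle program step by step:
Start: pos=(0,0), heading=0, pen down
FD 9: (0,0) -> (9,0) [heading=0, draw]
REPEAT 6 [
  -- iteration 1/6 --
  RT 29: heading 0 -> 331
  RT 60: heading 331 -> 271
  LT 150: heading 271 -> 61
  RT 180: heading 61 -> 241
  -- iteration 2/6 --
  RT 29: heading 241 -> 212
  RT 60: heading 212 -> 152
  LT 150: heading 152 -> 302
  RT 180: heading 302 -> 122
  -- iteration 3/6 --
  RT 29: heading 122 -> 93
  RT 60: heading 93 -> 33
  LT 150: heading 33 -> 183
  RT 180: heading 183 -> 3
  -- iteration 4/6 --
  RT 29: heading 3 -> 334
  RT 60: heading 334 -> 274
  LT 150: heading 274 -> 64
  RT 180: heading 64 -> 244
  -- iteration 5/6 --
  RT 29: heading 244 -> 215
  RT 60: heading 215 -> 155
  LT 150: heading 155 -> 305
  RT 180: heading 305 -> 125
  -- iteration 6/6 --
  RT 29: heading 125 -> 96
  RT 60: heading 96 -> 36
  LT 150: heading 36 -> 186
  RT 180: heading 186 -> 6
]
RT 60: heading 6 -> 306
Final: pos=(9,0), heading=306, 1 segment(s) drawn

Segment lengths:
  seg 1: (0,0) -> (9,0), length = 9
Total = 9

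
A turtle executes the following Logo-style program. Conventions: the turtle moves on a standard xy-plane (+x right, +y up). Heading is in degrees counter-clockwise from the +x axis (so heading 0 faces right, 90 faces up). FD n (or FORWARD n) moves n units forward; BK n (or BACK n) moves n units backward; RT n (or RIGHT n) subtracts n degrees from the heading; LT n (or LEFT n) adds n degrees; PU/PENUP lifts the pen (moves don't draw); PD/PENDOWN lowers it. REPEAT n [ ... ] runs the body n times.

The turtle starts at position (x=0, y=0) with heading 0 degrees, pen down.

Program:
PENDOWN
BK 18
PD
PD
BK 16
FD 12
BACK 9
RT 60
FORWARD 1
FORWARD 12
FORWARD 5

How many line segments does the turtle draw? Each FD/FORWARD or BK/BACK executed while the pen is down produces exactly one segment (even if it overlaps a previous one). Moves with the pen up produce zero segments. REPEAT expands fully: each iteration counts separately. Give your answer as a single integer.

Executing turtle program step by step:
Start: pos=(0,0), heading=0, pen down
PD: pen down
BK 18: (0,0) -> (-18,0) [heading=0, draw]
PD: pen down
PD: pen down
BK 16: (-18,0) -> (-34,0) [heading=0, draw]
FD 12: (-34,0) -> (-22,0) [heading=0, draw]
BK 9: (-22,0) -> (-31,0) [heading=0, draw]
RT 60: heading 0 -> 300
FD 1: (-31,0) -> (-30.5,-0.866) [heading=300, draw]
FD 12: (-30.5,-0.866) -> (-24.5,-11.258) [heading=300, draw]
FD 5: (-24.5,-11.258) -> (-22,-15.588) [heading=300, draw]
Final: pos=(-22,-15.588), heading=300, 7 segment(s) drawn
Segments drawn: 7

Answer: 7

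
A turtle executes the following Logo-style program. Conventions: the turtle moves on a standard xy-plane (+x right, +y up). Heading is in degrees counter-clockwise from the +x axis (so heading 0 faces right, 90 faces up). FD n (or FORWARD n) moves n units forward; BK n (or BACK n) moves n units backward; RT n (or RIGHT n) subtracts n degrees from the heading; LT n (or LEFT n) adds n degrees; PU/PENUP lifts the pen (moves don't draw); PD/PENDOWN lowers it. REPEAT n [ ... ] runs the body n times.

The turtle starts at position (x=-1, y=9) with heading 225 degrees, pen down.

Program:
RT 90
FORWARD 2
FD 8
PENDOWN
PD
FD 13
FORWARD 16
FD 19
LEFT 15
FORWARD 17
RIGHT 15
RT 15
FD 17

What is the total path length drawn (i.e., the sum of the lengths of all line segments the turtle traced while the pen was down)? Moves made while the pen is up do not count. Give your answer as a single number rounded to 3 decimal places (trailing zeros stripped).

Answer: 92

Derivation:
Executing turtle program step by step:
Start: pos=(-1,9), heading=225, pen down
RT 90: heading 225 -> 135
FD 2: (-1,9) -> (-2.414,10.414) [heading=135, draw]
FD 8: (-2.414,10.414) -> (-8.071,16.071) [heading=135, draw]
PD: pen down
PD: pen down
FD 13: (-8.071,16.071) -> (-17.263,25.263) [heading=135, draw]
FD 16: (-17.263,25.263) -> (-28.577,36.577) [heading=135, draw]
FD 19: (-28.577,36.577) -> (-42.012,50.012) [heading=135, draw]
LT 15: heading 135 -> 150
FD 17: (-42.012,50.012) -> (-56.735,58.512) [heading=150, draw]
RT 15: heading 150 -> 135
RT 15: heading 135 -> 120
FD 17: (-56.735,58.512) -> (-65.235,73.235) [heading=120, draw]
Final: pos=(-65.235,73.235), heading=120, 7 segment(s) drawn

Segment lengths:
  seg 1: (-1,9) -> (-2.414,10.414), length = 2
  seg 2: (-2.414,10.414) -> (-8.071,16.071), length = 8
  seg 3: (-8.071,16.071) -> (-17.263,25.263), length = 13
  seg 4: (-17.263,25.263) -> (-28.577,36.577), length = 16
  seg 5: (-28.577,36.577) -> (-42.012,50.012), length = 19
  seg 6: (-42.012,50.012) -> (-56.735,58.512), length = 17
  seg 7: (-56.735,58.512) -> (-65.235,73.235), length = 17
Total = 92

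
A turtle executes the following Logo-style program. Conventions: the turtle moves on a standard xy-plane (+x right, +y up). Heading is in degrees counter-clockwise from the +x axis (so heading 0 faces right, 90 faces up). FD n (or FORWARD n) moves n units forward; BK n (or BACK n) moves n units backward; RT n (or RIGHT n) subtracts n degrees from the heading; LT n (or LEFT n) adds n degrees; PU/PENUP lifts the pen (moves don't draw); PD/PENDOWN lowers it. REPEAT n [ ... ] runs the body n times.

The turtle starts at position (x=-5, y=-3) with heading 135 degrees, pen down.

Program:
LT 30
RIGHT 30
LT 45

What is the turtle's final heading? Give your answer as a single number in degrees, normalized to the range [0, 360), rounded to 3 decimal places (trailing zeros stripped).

Executing turtle program step by step:
Start: pos=(-5,-3), heading=135, pen down
LT 30: heading 135 -> 165
RT 30: heading 165 -> 135
LT 45: heading 135 -> 180
Final: pos=(-5,-3), heading=180, 0 segment(s) drawn

Answer: 180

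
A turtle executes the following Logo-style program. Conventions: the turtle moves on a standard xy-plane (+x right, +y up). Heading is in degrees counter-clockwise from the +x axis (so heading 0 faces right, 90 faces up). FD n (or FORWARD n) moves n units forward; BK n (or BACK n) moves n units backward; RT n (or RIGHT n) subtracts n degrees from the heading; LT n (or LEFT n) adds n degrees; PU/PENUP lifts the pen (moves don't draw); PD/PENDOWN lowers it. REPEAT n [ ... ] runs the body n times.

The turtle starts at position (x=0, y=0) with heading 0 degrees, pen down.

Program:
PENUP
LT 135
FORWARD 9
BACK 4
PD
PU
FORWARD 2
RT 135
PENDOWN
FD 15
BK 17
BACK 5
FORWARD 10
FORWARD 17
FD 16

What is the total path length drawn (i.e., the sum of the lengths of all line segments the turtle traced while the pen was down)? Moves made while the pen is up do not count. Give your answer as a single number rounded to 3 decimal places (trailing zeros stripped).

Executing turtle program step by step:
Start: pos=(0,0), heading=0, pen down
PU: pen up
LT 135: heading 0 -> 135
FD 9: (0,0) -> (-6.364,6.364) [heading=135, move]
BK 4: (-6.364,6.364) -> (-3.536,3.536) [heading=135, move]
PD: pen down
PU: pen up
FD 2: (-3.536,3.536) -> (-4.95,4.95) [heading=135, move]
RT 135: heading 135 -> 0
PD: pen down
FD 15: (-4.95,4.95) -> (10.05,4.95) [heading=0, draw]
BK 17: (10.05,4.95) -> (-6.95,4.95) [heading=0, draw]
BK 5: (-6.95,4.95) -> (-11.95,4.95) [heading=0, draw]
FD 10: (-11.95,4.95) -> (-1.95,4.95) [heading=0, draw]
FD 17: (-1.95,4.95) -> (15.05,4.95) [heading=0, draw]
FD 16: (15.05,4.95) -> (31.05,4.95) [heading=0, draw]
Final: pos=(31.05,4.95), heading=0, 6 segment(s) drawn

Segment lengths:
  seg 1: (-4.95,4.95) -> (10.05,4.95), length = 15
  seg 2: (10.05,4.95) -> (-6.95,4.95), length = 17
  seg 3: (-6.95,4.95) -> (-11.95,4.95), length = 5
  seg 4: (-11.95,4.95) -> (-1.95,4.95), length = 10
  seg 5: (-1.95,4.95) -> (15.05,4.95), length = 17
  seg 6: (15.05,4.95) -> (31.05,4.95), length = 16
Total = 80

Answer: 80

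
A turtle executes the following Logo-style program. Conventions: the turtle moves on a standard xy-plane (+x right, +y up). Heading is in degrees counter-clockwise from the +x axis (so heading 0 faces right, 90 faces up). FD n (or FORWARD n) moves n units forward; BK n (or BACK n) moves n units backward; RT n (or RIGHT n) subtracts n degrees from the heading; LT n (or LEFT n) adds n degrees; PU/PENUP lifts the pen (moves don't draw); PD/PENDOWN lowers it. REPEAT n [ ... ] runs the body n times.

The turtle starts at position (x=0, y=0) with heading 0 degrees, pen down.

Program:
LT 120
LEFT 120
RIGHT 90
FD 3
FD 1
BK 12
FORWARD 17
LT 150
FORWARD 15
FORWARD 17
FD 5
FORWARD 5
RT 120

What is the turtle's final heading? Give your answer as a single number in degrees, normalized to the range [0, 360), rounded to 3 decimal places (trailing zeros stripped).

Answer: 180

Derivation:
Executing turtle program step by step:
Start: pos=(0,0), heading=0, pen down
LT 120: heading 0 -> 120
LT 120: heading 120 -> 240
RT 90: heading 240 -> 150
FD 3: (0,0) -> (-2.598,1.5) [heading=150, draw]
FD 1: (-2.598,1.5) -> (-3.464,2) [heading=150, draw]
BK 12: (-3.464,2) -> (6.928,-4) [heading=150, draw]
FD 17: (6.928,-4) -> (-7.794,4.5) [heading=150, draw]
LT 150: heading 150 -> 300
FD 15: (-7.794,4.5) -> (-0.294,-8.49) [heading=300, draw]
FD 17: (-0.294,-8.49) -> (8.206,-23.213) [heading=300, draw]
FD 5: (8.206,-23.213) -> (10.706,-27.543) [heading=300, draw]
FD 5: (10.706,-27.543) -> (13.206,-31.873) [heading=300, draw]
RT 120: heading 300 -> 180
Final: pos=(13.206,-31.873), heading=180, 8 segment(s) drawn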